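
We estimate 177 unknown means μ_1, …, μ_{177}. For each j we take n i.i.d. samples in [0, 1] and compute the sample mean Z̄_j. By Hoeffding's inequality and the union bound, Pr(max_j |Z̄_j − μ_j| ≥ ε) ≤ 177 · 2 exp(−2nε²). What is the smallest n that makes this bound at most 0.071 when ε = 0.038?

2949

Need 2·177·exp(−2nε²) ≤ 0.071, i.e. exp(−2nε²) ≤ 0.071/354.
So 2nε² ≥ ln(354/0.071) = 8.514372.
Hence n ≥ 8.514372/(2·0.038²) = 2948.190.
The smallest integer n is 2949.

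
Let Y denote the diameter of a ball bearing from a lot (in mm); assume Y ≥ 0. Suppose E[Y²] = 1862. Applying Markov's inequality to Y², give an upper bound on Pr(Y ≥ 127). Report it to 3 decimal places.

0.115

Since Y ≥ 0, the event {Y ≥ 127} is the same as {Y² ≥ 16129}.
Markov's inequality applied to Y² gives Pr(Y² ≥ 16129) ≤ E[Y²]/16129 = 1862/16129 = 0.1154.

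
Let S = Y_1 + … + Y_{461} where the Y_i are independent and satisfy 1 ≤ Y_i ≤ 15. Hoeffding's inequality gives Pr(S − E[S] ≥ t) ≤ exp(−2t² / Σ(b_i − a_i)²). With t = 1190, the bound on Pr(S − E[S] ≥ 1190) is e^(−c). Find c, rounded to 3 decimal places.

Σ(b_i − a_i)² = 461·(14)² = 90356.
c = 2t²/90356 = 2·1190²/90356 = 31.3449.

31.345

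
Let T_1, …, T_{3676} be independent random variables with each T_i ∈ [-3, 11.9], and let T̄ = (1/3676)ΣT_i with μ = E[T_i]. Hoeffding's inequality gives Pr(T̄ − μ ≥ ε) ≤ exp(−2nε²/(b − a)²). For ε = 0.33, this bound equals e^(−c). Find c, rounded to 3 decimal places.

c = 2nε²/(b − a)² = 2·3676·0.33² / 14.9² = 3.6063.

3.606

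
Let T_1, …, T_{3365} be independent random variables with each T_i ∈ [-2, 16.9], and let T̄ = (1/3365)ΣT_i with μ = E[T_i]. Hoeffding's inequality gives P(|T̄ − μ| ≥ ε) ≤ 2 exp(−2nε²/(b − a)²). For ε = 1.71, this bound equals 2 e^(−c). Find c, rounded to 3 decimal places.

55.091

c = 2nε²/(b − a)² = 2·3365·1.71² / 18.9² = 55.0914.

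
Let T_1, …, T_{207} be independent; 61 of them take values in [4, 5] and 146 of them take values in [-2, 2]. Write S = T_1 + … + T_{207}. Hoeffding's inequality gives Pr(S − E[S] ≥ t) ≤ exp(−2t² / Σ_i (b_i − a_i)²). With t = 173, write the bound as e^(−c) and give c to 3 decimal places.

Σ(b_i − a_i)² = 61·1² + 146·4² = 2397.
c = 2t² / 2397 = 2·173² / 2397 = 24.9720.

24.972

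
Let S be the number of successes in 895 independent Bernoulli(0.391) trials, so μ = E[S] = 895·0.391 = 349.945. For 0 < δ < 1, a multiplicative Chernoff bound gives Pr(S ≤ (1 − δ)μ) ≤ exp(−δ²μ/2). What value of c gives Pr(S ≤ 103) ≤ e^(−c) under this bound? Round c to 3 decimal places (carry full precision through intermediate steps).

Write 103 = (1 − δ)μ, so δ = 1 − 103/349.945 = 0.705668…
Then the exponent is δ²μ/2 = (μ − 103)²/(2μ) = 87.130596.

87.131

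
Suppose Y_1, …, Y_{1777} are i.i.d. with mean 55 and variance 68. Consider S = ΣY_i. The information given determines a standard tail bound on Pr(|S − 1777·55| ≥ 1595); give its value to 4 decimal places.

0.0475

With mean and variance of each term known, Chebyshev's inequality bounds the deviation of the sum (or sample mean).
Var(S) = n·Var(Y_i) = 1777·68 = 120836.
Chebyshev: Pr(|S − 1777·55| ≥ 1595) ≤ Var(S)/1595² = 120836/2544025 = 0.0475.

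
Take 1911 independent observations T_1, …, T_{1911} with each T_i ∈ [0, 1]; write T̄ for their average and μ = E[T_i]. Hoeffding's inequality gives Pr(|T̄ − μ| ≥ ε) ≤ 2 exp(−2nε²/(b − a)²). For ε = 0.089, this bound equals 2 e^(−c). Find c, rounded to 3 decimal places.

30.274

c = 2nε²/(b − a)² = 2·1911·0.089² / 1² = 30.2741.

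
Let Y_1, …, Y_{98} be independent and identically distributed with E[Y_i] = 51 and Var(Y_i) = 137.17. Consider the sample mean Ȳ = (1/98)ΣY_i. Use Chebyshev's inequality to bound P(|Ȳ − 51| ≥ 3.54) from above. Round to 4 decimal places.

0.1117

Var(Ȳ) = Var(Y_i)/n = 137.17/98 = 1.3997.
Chebyshev: P(|Ȳ − 51| ≥ 3.54) ≤ Var(Ȳ)/(3.54)² = 137.17/(98·3.54²) = 0.1117.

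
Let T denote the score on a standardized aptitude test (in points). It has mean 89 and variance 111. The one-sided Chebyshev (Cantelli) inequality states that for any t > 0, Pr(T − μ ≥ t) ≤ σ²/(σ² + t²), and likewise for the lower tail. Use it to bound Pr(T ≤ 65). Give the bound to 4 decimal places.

Here σ² = 111 and t = 24, so σ² + t² = 687.
Cantelli's bound: 111/687 = 0.1616.

0.1616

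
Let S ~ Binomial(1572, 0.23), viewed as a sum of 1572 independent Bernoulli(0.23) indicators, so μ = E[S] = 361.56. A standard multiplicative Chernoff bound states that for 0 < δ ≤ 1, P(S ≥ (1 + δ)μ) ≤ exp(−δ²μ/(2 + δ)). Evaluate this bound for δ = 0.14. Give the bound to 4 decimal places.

0.0365

Exponent = δ²μ/(2 + δ) = 0.14²·361.56/2.14 = 3.3115.
Bound = exp(−3.3115) = 0.03646.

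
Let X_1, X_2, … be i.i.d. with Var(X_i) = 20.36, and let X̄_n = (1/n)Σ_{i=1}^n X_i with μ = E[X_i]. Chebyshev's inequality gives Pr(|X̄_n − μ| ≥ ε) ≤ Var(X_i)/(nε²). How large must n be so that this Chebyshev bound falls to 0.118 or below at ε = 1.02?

Require 20.36/(n·1.02²) ≤ 0.118, i.e. n ≥ 20.36/(0.118·1.02²) = 165.842.
The smallest integer n is 166.

166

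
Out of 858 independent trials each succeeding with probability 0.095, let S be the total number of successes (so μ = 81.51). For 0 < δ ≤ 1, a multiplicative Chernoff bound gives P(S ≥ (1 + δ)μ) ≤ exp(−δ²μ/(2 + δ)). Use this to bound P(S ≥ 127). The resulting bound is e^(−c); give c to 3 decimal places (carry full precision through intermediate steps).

Write 127 = (1 + δ)μ, so δ = 127/81.51 − 1 = 0.558091…
Then the exponent is δ²μ/(2 + δ) = (127 − μ)² / (μ·(2 + δ)) = 9.924417.

9.924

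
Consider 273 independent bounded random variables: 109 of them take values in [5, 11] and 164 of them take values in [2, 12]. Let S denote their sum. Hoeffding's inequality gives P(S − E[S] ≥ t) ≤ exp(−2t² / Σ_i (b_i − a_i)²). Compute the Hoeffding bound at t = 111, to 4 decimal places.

0.2975

Σ(b_i − a_i)² = 109·6² + 164·10² = 20324.
Exponent = 2·111² / 20324 = 1.21246.
Bound = exp(−1.21246) = 0.29747.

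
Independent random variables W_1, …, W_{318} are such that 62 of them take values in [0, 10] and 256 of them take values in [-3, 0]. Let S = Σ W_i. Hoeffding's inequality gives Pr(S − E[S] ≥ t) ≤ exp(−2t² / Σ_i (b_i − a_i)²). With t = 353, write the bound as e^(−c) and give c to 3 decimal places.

29.306

Σ(b_i − a_i)² = 62·10² + 256·3² = 8504.
c = 2t² / 8504 = 2·353² / 8504 = 29.3060.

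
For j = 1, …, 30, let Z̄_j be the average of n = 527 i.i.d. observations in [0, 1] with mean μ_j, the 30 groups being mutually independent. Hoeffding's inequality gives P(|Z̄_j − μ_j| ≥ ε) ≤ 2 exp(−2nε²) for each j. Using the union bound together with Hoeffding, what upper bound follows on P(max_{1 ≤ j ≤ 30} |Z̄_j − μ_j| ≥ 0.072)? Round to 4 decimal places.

Per-experiment Hoeffding bound: 2·exp(−2·527·0.072²) = 2·exp(−5.46394) = 0.0084737.
Union bound over 30 events: 30·0.0084737 = 0.25421.

0.2542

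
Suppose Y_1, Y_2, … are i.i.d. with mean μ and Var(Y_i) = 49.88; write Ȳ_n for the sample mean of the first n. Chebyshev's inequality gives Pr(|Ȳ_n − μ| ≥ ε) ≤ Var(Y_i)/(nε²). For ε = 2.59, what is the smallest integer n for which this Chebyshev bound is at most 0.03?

248

Require 49.88/(n·2.59²) ≤ 0.03, i.e. n ≥ 49.88/(0.03·2.59²) = 247.860.
The smallest integer n is 248.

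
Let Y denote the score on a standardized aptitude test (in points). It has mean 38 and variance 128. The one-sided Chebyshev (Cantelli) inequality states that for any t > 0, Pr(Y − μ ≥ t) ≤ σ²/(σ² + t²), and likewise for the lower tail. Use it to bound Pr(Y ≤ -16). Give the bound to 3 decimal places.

Here σ² = 128 and t = 54, so σ² + t² = 3044.
Cantelli's bound: 128/3044 = 0.0420.

0.042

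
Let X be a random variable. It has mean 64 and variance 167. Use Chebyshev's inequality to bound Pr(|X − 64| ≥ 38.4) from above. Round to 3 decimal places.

0.113

Chebyshev: Pr(|X − μ| ≥ t) ≤ Var(X)/t².
Bound = 167 / 1474.56 = 0.1133.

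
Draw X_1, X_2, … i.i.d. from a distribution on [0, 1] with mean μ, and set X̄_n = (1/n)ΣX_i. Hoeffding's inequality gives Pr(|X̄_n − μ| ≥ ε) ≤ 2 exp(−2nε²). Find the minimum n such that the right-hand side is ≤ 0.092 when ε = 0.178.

Require 2·exp(−2nε²) ≤ 0.092, i.e. 2nε² ≥ ln(2/0.092) = 3.079114.
So n ≥ 3.079114 / (2·0.178²) = 48.591.
The smallest integer n is 49.

49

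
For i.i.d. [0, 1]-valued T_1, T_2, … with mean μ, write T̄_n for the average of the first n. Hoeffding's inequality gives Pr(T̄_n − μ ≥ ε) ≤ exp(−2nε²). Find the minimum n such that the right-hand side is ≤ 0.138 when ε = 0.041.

Require exp(−2nε²) ≤ 0.138, i.e. 2nε² ≥ ln(1/0.138) = 1.980502.
So n ≥ 1.980502 / (2·0.041²) = 589.084.
The smallest integer n is 590.

590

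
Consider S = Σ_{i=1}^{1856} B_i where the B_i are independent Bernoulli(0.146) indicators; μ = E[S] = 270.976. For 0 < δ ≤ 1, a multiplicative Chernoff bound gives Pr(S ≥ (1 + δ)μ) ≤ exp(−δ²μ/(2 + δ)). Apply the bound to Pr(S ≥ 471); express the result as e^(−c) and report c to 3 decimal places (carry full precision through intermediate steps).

Write 471 = (1 + δ)μ, so δ = 471/270.976 − 1 = 0.7381613…
Then the exponent is δ²μ/(2 + δ) = (471 − μ)² / (μ·(2 + δ)) = 53.923039.

53.923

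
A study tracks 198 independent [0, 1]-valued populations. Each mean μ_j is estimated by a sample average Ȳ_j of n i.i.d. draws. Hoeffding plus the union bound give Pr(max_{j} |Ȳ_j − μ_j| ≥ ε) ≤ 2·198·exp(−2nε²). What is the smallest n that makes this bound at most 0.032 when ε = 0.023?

8907

Need 2·198·exp(−2nε²) ≤ 0.032, i.e. exp(−2nε²) ≤ 0.032/396.
So 2nε² ≥ ln(396/0.032) = 9.423434.
Hence n ≥ 9.423434/(2·0.023²) = 8906.837.
The smallest integer n is 8907.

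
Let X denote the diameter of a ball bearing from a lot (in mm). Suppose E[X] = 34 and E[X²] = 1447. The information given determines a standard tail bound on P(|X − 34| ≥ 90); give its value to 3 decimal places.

The first two moments determine the variance, so Chebyshev's inequality is the sharpest standard bound available.
Var(X) = E[X²] − (E[X])² = 1447 − 1156 = 291.
Chebyshev's inequality: P(|X − μ| ≥ t) ≤ Var(X)/t² = 291/8100 = 0.0359.

0.036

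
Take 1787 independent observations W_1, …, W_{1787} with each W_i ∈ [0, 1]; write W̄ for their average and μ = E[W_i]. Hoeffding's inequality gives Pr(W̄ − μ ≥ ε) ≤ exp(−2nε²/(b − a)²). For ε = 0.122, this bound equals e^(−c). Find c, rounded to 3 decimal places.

53.195

c = 2nε²/(b − a)² = 2·1787·0.122² / 1² = 53.1954.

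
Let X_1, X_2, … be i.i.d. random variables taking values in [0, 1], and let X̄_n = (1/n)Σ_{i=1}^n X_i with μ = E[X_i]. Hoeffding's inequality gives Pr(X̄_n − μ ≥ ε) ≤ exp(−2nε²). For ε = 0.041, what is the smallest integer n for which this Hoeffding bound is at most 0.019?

Require exp(−2nε²) ≤ 0.019, i.e. 2nε² ≥ ln(1/0.019) = 3.963316.
So n ≥ 3.963316 / (2·0.041²) = 1178.857.
The smallest integer n is 1179.

1179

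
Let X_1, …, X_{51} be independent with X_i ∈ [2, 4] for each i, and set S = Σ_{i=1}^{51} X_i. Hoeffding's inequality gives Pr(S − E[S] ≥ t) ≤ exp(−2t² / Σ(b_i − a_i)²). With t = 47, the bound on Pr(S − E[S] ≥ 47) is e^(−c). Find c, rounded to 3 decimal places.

21.657

Σ(b_i − a_i)² = 51·(2)² = 204.
c = 2t²/204 = 2·47²/204 = 21.6569.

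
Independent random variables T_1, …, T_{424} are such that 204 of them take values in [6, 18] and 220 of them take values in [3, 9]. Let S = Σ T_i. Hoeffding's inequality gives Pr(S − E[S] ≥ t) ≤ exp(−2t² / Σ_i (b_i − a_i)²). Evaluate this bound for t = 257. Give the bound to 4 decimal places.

Σ(b_i − a_i)² = 204·12² + 220·6² = 37296.
Exponent = 2·257² / 37296 = 3.54188.
Bound = exp(−3.54188) = 0.02896.

0.0290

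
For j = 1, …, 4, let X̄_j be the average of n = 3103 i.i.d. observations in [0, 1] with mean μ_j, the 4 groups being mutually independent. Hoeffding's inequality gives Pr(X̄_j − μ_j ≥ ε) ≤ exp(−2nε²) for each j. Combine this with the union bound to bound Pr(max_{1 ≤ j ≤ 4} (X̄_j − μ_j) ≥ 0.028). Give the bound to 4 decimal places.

0.0308

Per-experiment Hoeffding bound: exp(−2·3103·0.028²) = exp(−4.86550) = 0.0077079.
Union bound over 4 events: 4·0.0077079 = 0.03083.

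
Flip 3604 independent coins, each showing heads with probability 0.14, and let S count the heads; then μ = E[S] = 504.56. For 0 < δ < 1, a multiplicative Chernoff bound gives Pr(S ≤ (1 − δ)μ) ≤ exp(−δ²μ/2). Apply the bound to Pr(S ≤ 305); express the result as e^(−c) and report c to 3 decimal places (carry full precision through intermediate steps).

39.464

Write 305 = (1 − δ)μ, so δ = 1 − 305/504.56 = 0.3955129…
Then the exponent is δ²μ/2 = (μ − 305)²/(2μ) = 39.464279.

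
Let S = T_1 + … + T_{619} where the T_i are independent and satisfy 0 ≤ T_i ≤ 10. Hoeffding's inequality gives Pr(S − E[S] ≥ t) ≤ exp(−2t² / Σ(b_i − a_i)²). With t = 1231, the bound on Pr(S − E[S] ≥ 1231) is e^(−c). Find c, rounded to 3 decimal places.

48.962

Σ(b_i − a_i)² = 619·(10)² = 61900.
c = 2t²/61900 = 2·1231²/61900 = 48.9616.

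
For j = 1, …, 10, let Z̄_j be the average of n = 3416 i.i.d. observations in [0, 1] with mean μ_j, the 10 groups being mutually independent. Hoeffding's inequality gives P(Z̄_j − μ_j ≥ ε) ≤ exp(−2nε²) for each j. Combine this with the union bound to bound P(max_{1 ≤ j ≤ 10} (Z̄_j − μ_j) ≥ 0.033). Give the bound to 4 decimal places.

Per-experiment Hoeffding bound: exp(−2·3416·0.033²) = exp(−7.44005) = 0.00058726.
Union bound over 10 events: 10·0.00058726 = 0.00587.

0.0059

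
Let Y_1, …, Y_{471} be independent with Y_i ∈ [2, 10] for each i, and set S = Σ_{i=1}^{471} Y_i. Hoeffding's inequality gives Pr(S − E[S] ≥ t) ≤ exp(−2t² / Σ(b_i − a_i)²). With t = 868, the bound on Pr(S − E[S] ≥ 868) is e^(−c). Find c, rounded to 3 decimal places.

49.988

Σ(b_i − a_i)² = 471·(8)² = 30144.
c = 2t²/30144 = 2·868²/30144 = 49.9883.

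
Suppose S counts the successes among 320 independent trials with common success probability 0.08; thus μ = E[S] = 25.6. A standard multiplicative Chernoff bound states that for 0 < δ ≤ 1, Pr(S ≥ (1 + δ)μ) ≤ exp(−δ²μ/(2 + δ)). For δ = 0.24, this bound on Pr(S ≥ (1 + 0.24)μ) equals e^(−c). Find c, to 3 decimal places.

0.658

c = δ²μ/(2 + δ) = 0.24²·25.6/(2 + 0.24) = 0.6583.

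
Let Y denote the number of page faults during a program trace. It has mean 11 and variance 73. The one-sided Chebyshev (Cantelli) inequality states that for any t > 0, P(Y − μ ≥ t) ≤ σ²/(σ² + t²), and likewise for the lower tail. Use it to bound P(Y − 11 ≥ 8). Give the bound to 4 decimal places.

0.5328

Here σ² = 73 and t = 8, so σ² + t² = 137.
Cantelli's bound: 73/137 = 0.5328.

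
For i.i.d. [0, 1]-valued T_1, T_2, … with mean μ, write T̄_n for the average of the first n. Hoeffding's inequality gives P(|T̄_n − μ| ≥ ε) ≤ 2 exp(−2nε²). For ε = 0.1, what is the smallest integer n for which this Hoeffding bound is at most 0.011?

Require 2·exp(−2nε²) ≤ 0.011, i.e. 2nε² ≥ ln(2/0.011) = 5.203007.
So n ≥ 5.203007 / (2·0.1²) = 260.150.
The smallest integer n is 261.

261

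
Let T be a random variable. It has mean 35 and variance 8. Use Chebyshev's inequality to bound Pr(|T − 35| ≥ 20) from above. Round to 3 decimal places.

0.020

Chebyshev: Pr(|T − μ| ≥ t) ≤ Var(T)/t².
Bound = 8 / 400 = 0.0200.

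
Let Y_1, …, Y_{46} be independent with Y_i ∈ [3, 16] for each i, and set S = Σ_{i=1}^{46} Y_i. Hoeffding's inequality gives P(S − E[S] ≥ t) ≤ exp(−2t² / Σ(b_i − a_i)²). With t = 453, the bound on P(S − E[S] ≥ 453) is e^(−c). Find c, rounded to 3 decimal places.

Σ(b_i − a_i)² = 46·(13)² = 7774.
c = 2t²/7774 = 2·453²/7774 = 52.7937.

52.794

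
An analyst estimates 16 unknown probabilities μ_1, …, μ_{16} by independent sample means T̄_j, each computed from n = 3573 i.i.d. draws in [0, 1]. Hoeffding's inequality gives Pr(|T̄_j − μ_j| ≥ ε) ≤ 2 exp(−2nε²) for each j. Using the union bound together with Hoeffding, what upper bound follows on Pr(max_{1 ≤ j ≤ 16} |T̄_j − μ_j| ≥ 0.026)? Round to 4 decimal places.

0.2554

Per-experiment Hoeffding bound: 2·exp(−2·3573·0.026²) = 2·exp(−4.83070) = 0.015962.
Union bound over 16 events: 16·0.015962 = 0.25539.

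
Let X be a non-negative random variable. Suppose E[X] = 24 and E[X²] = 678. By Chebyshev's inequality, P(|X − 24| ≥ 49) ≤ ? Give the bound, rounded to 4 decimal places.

0.0425

Var(X) = E[X²] − (E[X])² = 678 − 576 = 102.
Chebyshev's inequality: P(|X − μ| ≥ t) ≤ Var(X)/t² = 102/2401 = 0.0425.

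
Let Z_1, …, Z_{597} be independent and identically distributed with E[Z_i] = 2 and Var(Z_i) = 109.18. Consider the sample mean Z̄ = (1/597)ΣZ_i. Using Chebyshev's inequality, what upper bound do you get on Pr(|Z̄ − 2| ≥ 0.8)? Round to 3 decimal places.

Var(Z̄) = Var(Z_i)/n = 109.18/597 = 0.18288.
Chebyshev: Pr(|Z̄ − 2| ≥ 0.8) ≤ Var(Z̄)/(0.8)² = 109.18/(597·0.8²) = 0.2858.

0.286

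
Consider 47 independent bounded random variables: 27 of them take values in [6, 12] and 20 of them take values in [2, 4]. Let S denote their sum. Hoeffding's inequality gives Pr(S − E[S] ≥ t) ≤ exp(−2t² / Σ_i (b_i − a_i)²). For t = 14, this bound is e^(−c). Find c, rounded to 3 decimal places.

Σ(b_i − a_i)² = 27·6² + 20·2² = 1052.
c = 2t² / 1052 = 2·14² / 1052 = 0.3726.

0.373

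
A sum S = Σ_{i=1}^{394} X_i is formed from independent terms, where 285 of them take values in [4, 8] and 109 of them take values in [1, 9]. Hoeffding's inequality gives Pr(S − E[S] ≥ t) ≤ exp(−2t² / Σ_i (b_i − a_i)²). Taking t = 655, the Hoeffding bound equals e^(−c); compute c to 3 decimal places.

Σ(b_i − a_i)² = 285·4² + 109·8² = 11536.
c = 2t² / 11536 = 2·655² / 11536 = 74.3802.

74.380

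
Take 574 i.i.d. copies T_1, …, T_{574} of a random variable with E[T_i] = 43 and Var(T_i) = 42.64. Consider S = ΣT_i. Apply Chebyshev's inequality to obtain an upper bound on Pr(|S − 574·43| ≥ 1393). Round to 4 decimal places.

Var(S) = n·Var(T_i) = 574·42.64 = 24475.36.
Chebyshev: Pr(|S − 574·43| ≥ 1393) ≤ Var(S)/1393² = 24475.36/1940449 = 0.0126.

0.0126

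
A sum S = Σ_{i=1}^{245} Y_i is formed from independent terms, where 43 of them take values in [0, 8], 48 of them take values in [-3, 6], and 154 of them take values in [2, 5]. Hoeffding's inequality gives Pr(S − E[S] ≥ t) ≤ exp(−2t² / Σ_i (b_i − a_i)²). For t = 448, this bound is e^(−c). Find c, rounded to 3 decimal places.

50.013

Σ(b_i − a_i)² = 43·8² + 48·9² + 154·3² = 8026.
c = 2t² / 8026 = 2·448² / 8026 = 50.0135.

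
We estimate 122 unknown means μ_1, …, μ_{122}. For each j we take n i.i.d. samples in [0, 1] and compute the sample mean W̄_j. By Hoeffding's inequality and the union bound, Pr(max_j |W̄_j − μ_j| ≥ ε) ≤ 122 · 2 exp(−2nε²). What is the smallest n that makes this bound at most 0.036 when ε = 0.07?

Need 2·122·exp(−2nε²) ≤ 0.036, i.e. exp(−2nε²) ≤ 0.036/244.
So 2nε² ≥ ln(244/0.036) = 8.821405.
Hence n ≥ 8.821405/(2·0.07²) = 900.143.
The smallest integer n is 901.

901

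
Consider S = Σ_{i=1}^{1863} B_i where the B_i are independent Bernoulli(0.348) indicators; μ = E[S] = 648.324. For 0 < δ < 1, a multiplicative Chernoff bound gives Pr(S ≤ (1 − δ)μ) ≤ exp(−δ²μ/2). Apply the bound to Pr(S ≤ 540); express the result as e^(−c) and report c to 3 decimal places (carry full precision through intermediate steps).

Write 540 = (1 − δ)μ, so δ = 1 − 540/648.324 = 0.1670831…
Then the exponent is δ²μ/2 = (μ − 540)²/(2μ) = 9.049556.

9.050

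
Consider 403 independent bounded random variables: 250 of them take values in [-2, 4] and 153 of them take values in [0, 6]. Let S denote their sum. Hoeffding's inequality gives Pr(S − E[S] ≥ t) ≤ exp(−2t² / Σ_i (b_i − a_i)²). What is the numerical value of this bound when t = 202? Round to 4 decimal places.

0.0036

Σ(b_i − a_i)² = 250·6² + 153·6² = 14508.
Exponent = 2·202² / 14508 = 5.62503.
Bound = exp(−5.62503) = 0.00361.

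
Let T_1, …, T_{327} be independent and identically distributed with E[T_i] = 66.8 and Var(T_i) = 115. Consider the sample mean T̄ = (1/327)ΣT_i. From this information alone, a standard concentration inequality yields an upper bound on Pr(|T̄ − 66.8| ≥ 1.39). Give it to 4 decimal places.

0.1820

With mean and variance of each term known, Chebyshev's inequality bounds the deviation of the sum (or sample mean).
Var(T̄) = Var(T_i)/n = 115/327 = 0.35168.
Chebyshev: Pr(|T̄ − 66.8| ≥ 1.39) ≤ Var(T̄)/(1.39)² = 115/(327·1.39²) = 0.1820.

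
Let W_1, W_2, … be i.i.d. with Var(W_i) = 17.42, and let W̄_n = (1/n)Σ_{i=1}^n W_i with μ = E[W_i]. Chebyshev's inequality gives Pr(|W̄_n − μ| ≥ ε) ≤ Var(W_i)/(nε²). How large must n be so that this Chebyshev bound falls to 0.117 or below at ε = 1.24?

97

Require 17.42/(n·1.24²) ≤ 0.117, i.e. n ≥ 17.42/(0.117·1.24²) = 96.832.
The smallest integer n is 97.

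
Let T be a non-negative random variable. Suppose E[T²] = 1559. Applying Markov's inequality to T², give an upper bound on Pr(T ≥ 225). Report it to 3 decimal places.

0.031

Since T ≥ 0, the event {T ≥ 225} is the same as {T² ≥ 50625}.
Markov's inequality applied to T² gives Pr(T² ≥ 50625) ≤ E[T²]/50625 = 1559/50625 = 0.0308.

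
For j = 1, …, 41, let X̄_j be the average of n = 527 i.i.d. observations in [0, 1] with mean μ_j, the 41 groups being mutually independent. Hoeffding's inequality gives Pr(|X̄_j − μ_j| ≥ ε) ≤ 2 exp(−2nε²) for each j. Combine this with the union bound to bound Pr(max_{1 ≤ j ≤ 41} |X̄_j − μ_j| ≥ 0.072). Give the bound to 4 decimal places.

Per-experiment Hoeffding bound: 2·exp(−2·527·0.072²) = 2·exp(−5.46394) = 0.0084737.
Union bound over 41 events: 41·0.0084737 = 0.34742.

0.3474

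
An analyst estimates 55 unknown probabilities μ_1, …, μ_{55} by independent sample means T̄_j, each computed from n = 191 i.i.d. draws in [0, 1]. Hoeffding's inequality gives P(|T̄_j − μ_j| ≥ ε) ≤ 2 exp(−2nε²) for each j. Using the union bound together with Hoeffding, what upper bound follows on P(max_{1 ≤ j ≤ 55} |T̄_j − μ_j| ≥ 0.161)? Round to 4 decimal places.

0.0055

Per-experiment Hoeffding bound: 2·exp(−2·191·0.161²) = 2·exp(−9.90182) = 0.00010017.
Union bound over 55 events: 55·0.00010017 = 0.00551.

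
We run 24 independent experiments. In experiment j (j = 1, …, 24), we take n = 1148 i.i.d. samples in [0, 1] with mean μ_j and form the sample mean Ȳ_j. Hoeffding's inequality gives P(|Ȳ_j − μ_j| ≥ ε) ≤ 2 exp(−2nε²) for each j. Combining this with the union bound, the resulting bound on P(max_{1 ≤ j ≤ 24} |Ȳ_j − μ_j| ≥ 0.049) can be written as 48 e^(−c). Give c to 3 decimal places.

5.513

Union bound over the 24 events: P(max_{1 ≤ j ≤ 24} |Ȳ_j − μ_j| ≥ 0.049) ≤ 24·2·exp(−2nε²) = 48 exp(−2·1148·0.049²).
So c = 2·1148·0.049² = 5.5127.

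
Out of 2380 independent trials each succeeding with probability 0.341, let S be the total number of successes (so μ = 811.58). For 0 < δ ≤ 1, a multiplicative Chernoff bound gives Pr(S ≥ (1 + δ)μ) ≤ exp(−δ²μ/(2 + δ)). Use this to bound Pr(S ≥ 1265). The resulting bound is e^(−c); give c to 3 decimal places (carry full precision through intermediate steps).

Write 1265 = (1 + δ)μ, so δ = 1265/811.58 − 1 = 0.558688…
Then the exponent is δ²μ/(2 + δ) = (1265 − μ)² / (μ·(2 + δ)) = 99.003986.

99.004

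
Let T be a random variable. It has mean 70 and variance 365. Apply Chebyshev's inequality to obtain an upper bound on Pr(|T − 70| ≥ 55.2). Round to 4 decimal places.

0.1198

Chebyshev: Pr(|T − μ| ≥ t) ≤ Var(T)/t².
Bound = 365 / 3047.04 = 0.1198.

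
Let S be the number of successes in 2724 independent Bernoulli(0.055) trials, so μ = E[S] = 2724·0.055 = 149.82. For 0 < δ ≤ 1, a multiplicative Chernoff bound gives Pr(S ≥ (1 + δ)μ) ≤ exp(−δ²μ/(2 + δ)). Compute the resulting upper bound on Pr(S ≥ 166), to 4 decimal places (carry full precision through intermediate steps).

0.4365

Write 166 = (1 + δ)μ, so δ = 166/149.82 − 1 = 0.1079963…
Then the exponent is δ²μ/(2 + δ) = (166 − μ)² / (μ·(2 + δ)) = 0.828929.
Bound = exp(−0.828929) = 0.43652.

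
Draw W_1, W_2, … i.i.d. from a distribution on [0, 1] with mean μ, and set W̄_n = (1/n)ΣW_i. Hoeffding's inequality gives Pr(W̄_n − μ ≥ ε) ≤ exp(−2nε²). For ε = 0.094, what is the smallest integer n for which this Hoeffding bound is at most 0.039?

184

Require exp(−2nε²) ≤ 0.039, i.e. 2nε² ≥ ln(1/0.039) = 3.244194.
So n ≥ 3.244194 / (2·0.094²) = 183.578.
The smallest integer n is 184.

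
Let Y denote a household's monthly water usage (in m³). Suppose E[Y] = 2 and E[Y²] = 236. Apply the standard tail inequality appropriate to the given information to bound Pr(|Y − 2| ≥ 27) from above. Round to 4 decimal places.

The first two moments determine the variance, so Chebyshev's inequality is the sharpest standard bound available.
Var(Y) = E[Y²] − (E[Y])² = 236 − 4 = 232.
Chebyshev's inequality: Pr(|Y − μ| ≥ t) ≤ Var(Y)/t² = 232/729 = 0.3182.

0.3182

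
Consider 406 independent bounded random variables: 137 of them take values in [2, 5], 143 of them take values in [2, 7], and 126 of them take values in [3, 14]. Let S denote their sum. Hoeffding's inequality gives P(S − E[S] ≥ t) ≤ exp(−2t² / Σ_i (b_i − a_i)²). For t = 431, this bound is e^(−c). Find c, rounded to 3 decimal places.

18.526

Σ(b_i − a_i)² = 137·3² + 143·5² + 126·11² = 20054.
c = 2t² / 20054 = 2·431² / 20054 = 18.5261.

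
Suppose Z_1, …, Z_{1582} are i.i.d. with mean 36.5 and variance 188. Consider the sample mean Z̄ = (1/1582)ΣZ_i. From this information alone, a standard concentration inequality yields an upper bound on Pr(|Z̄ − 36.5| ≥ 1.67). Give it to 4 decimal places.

With mean and variance of each term known, Chebyshev's inequality bounds the deviation of the sum (or sample mean).
Var(Z̄) = Var(Z_i)/n = 188/1582 = 0.11884.
Chebyshev: Pr(|Z̄ − 36.5| ≥ 1.67) ≤ Var(Z̄)/(1.67)² = 188/(1582·1.67²) = 0.0426.

0.0426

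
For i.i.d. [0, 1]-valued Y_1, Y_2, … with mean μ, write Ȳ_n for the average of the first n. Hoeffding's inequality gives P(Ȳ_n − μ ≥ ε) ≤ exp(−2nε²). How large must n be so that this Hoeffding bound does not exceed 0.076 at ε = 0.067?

288

Require exp(−2nε²) ≤ 0.076, i.e. 2nε² ≥ ln(1/0.076) = 2.577022.
So n ≥ 2.577022 / (2·0.067²) = 287.037.
The smallest integer n is 288.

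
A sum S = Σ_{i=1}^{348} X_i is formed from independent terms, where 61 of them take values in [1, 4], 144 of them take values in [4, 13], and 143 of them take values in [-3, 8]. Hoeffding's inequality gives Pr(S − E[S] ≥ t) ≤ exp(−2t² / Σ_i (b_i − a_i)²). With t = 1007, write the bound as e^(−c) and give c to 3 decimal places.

Σ(b_i − a_i)² = 61·3² + 144·9² + 143·11² = 29516.
c = 2t² / 29516 = 2·1007² / 29516 = 68.7118.

68.712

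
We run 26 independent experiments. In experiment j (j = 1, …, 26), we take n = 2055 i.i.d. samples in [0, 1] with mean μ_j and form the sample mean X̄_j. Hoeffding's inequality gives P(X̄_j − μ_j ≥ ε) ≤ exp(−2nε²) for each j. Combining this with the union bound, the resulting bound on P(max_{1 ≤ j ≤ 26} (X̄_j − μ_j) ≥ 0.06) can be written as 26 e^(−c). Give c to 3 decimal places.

Union bound over the 26 events: P(max_{1 ≤ j ≤ 26} (X̄_j − μ_j) ≥ 0.06) ≤ 26·exp(−2nε²) = 26 exp(−2·2055·0.06²).
So c = 2·2055·0.06² = 14.7960.

14.796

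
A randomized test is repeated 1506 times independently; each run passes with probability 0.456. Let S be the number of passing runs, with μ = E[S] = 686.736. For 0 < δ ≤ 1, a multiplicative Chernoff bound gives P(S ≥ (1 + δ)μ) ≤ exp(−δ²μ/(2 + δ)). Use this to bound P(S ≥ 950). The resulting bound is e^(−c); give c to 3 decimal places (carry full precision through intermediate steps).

Write 950 = (1 + δ)μ, so δ = 950/686.736 − 1 = 0.3833555…
Then the exponent is δ²μ/(2 + δ) = (950 − μ)² / (μ·(2 + δ)) = 42.345212.

42.345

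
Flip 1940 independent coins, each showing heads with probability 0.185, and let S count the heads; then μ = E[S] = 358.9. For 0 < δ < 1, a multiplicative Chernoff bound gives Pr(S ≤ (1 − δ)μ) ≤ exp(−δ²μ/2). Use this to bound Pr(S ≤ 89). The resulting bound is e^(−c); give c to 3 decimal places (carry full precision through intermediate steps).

101.485

Write 89 = (1 − δ)μ, so δ = 1 − 89/358.9 = 0.7520201…
Then the exponent is δ²μ/2 = (μ − 89)²/(2μ) = 101.485107.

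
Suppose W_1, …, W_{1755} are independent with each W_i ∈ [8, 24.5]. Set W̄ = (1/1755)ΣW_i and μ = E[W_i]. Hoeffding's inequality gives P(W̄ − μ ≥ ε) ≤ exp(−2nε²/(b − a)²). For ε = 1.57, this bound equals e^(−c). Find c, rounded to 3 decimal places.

c = 2nε²/(b − a)² = 2·1755·1.57² / 16.5² = 31.7789.

31.779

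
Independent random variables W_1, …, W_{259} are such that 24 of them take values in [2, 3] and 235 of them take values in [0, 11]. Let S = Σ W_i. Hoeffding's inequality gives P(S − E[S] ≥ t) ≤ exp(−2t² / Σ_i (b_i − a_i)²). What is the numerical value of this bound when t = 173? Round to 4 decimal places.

0.1221

Σ(b_i − a_i)² = 24·1² + 235·11² = 28459.
Exponent = 2·173² / 28459 = 2.10331.
Bound = exp(−2.10331) = 0.12205.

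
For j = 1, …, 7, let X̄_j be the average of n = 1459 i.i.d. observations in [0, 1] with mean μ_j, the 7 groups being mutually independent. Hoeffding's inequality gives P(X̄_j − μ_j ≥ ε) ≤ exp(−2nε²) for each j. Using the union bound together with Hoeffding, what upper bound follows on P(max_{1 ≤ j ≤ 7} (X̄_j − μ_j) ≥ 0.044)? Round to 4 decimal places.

0.0246

Per-experiment Hoeffding bound: exp(−2·1459·0.044²) = exp(−5.64925) = 0.0035202.
Union bound over 7 events: 7·0.0035202 = 0.02464.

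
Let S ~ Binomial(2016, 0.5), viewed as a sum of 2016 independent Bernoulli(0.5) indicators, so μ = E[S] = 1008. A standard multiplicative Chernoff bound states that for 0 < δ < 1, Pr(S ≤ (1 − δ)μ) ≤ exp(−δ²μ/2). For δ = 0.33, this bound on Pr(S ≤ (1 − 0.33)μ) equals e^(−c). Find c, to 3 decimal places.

54.886

c = δ²μ/2 = 0.33²·1008/2 = 54.8856.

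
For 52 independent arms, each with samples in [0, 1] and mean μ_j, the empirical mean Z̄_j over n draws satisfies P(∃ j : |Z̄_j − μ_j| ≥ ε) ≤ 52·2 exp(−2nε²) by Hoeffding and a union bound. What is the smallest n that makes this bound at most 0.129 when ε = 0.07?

683

Need 2·52·exp(−2nε²) ≤ 0.129, i.e. exp(−2nε²) ≤ 0.129/104.
So 2nε² ≥ ln(104/0.129) = 6.692334.
Hence n ≥ 6.692334/(2·0.07²) = 682.891.
The smallest integer n is 683.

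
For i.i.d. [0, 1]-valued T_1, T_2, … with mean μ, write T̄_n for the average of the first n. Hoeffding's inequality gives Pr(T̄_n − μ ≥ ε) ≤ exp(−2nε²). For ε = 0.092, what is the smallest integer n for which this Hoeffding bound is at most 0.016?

245

Require exp(−2nε²) ≤ 0.016, i.e. 2nε² ≥ ln(1/0.016) = 4.135167.
So n ≥ 4.135167 / (2·0.092²) = 244.280.
The smallest integer n is 245.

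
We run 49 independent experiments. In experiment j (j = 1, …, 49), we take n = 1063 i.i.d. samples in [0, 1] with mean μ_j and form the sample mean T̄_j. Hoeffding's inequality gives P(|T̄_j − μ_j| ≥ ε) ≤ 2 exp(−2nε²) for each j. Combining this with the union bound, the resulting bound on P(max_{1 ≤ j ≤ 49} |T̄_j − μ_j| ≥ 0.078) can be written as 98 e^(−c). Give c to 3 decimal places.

Union bound over the 49 events: P(max_{1 ≤ j ≤ 49} |T̄_j − μ_j| ≥ 0.078) ≤ 49·2·exp(−2nε²) = 98 exp(−2·1063·0.078²).
So c = 2·1063·0.078² = 12.9346.

12.935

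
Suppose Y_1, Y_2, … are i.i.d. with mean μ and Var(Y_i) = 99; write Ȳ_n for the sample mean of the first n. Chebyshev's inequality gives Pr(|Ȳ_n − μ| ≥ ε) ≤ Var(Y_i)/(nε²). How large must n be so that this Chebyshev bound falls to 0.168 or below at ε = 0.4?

3684

Require 99/(n·0.4²) ≤ 0.168, i.e. n ≥ 99/(0.168·0.4²) = 3683.036.
The smallest integer n is 3684.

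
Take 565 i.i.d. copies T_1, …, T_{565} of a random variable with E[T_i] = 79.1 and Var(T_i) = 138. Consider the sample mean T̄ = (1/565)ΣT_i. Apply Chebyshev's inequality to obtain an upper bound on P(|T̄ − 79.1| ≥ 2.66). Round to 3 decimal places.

Var(T̄) = Var(T_i)/n = 138/565 = 0.24425.
Chebyshev: P(|T̄ − 79.1| ≥ 2.66) ≤ Var(T̄)/(2.66)² = 138/(565·2.66²) = 0.0345.

0.035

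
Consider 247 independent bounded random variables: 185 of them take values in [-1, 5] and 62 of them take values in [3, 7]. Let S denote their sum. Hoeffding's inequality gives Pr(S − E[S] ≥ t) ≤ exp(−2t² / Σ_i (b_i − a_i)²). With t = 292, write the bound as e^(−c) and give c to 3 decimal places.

22.285

Σ(b_i − a_i)² = 185·6² + 62·4² = 7652.
c = 2t² / 7652 = 2·292² / 7652 = 22.2854.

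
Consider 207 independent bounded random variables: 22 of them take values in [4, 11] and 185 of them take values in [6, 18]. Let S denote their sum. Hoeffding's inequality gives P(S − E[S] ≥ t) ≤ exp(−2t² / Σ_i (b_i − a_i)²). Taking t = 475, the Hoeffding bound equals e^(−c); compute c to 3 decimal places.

16.280

Σ(b_i − a_i)² = 22·7² + 185·12² = 27718.
c = 2t² / 27718 = 2·475² / 27718 = 16.2800.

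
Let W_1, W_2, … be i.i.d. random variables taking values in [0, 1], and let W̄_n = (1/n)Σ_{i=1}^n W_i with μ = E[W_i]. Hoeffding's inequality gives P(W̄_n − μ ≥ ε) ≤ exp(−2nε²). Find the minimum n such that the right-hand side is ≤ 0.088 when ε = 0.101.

Require exp(−2nε²) ≤ 0.088, i.e. 2nε² ≥ ln(1/0.088) = 2.430418.
So n ≥ 2.430418 / (2·0.101²) = 119.126.
The smallest integer n is 120.

120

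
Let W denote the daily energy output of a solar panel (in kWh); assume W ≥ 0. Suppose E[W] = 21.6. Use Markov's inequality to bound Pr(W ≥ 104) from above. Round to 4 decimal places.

0.2077

Markov's inequality: for a non-negative random variable, Pr(W ≥ a) ≤ E[W]/a.
Here E[W] = 21.6 and a = 104, so the bound is 21.6/104 = 0.2077.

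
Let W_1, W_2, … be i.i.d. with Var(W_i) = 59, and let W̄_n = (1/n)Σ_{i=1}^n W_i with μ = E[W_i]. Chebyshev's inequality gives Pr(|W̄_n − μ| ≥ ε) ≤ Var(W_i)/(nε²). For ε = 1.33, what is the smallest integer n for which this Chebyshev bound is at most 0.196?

Require 59/(n·1.33²) ≤ 0.196, i.e. n ≥ 59/(0.196·1.33²) = 170.174.
The smallest integer n is 171.

171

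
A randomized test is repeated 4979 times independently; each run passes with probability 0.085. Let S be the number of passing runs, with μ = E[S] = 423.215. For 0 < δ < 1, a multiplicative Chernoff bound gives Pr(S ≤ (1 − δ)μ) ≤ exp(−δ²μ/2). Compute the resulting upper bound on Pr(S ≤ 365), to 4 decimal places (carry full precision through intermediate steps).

0.0182

Write 365 = (1 − δ)μ, so δ = 1 − 365/423.215 = 0.1375542…
Then the exponent is δ²μ/2 = (μ − 365)²/(2μ) = 4.003859.
Bound = exp(−4.003859) = 0.01825.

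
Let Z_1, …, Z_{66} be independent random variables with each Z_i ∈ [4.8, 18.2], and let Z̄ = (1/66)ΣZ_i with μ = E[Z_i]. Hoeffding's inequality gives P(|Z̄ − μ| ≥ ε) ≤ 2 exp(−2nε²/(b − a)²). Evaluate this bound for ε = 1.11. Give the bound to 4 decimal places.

0.8085

Exponent: 2nε²/(b − a)² = 2·66·1.11² / 13.4² = 0.90575.
Bound = 2·exp(−0.90575) = 0.80847.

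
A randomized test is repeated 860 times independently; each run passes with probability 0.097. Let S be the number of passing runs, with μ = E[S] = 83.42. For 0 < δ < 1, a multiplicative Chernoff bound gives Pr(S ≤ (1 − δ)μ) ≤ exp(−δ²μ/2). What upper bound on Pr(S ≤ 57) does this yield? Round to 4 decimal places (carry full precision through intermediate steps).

0.0152

Write 57 = (1 − δ)μ, so δ = 1 − 57/83.42 = 0.3167106…
Then the exponent is δ²μ/2 = (μ − 57)²/(2μ) = 4.183747.
Bound = exp(−4.183747) = 0.01524.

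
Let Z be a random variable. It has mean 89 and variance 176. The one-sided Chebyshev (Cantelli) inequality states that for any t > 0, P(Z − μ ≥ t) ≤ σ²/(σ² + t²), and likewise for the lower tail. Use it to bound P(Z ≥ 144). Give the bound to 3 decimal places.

0.055

Here σ² = 176 and t = 55, so σ² + t² = 3201.
Cantelli's bound: 176/3201 = 0.0550.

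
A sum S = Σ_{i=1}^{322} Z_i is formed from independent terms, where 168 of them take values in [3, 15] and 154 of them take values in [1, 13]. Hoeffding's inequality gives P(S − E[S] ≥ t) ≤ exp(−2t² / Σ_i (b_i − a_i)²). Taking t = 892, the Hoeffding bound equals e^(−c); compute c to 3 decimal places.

34.320

Σ(b_i − a_i)² = 168·12² + 154·12² = 46368.
c = 2t² / 46368 = 2·892² / 46368 = 34.3195.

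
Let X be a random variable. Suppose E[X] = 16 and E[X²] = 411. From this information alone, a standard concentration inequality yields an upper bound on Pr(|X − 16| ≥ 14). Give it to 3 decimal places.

0.791

The first two moments determine the variance, so Chebyshev's inequality is the sharpest standard bound available.
Var(X) = E[X²] − (E[X])² = 411 − 256 = 155.
Chebyshev's inequality: Pr(|X − μ| ≥ t) ≤ Var(X)/t² = 155/196 = 0.7908.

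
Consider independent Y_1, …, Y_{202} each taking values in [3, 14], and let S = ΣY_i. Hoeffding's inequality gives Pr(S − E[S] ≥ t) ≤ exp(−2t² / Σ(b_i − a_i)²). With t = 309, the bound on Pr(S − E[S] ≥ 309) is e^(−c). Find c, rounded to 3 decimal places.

Σ(b_i − a_i)² = 202·(11)² = 24442.
c = 2t²/24442 = 2·309²/24442 = 7.8129.

7.813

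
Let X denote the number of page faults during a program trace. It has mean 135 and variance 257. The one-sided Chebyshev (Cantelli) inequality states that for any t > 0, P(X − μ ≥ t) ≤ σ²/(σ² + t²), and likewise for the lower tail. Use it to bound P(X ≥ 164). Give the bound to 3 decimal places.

0.234

Here σ² = 257 and t = 29, so σ² + t² = 1098.
Cantelli's bound: 257/1098 = 0.2341.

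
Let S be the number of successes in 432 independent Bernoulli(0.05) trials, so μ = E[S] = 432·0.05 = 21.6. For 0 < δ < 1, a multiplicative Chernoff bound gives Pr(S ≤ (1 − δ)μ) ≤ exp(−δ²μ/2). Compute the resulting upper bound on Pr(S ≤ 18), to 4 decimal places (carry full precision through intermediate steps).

Write 18 = (1 − δ)μ, so δ = 1 − 18/21.6 = 0.1666667…
Then the exponent is δ²μ/2 = (μ − 18)²/(2μ) = 0.300000.
Bound = exp(−0.300000) = 0.74082.

0.7408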